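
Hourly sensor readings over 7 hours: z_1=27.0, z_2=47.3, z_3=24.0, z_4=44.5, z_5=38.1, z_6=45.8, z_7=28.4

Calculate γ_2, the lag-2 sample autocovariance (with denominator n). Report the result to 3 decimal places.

35.203

Mean z̄ = (27.0 + 47.3 + 24.0 + 44.5 + 38.1 + 45.8 + 28.4)/7 = 36.4429
Deviations: -9.4429, 10.8571, -12.4429, 8.0571, 1.6571, 9.3571, -8.0429
Σ_{t=1}^{5}(z_t−z̄)(z_{t+2}−z̄) = 246.4178
γ_2 = 246.4178 / 7 = 35.203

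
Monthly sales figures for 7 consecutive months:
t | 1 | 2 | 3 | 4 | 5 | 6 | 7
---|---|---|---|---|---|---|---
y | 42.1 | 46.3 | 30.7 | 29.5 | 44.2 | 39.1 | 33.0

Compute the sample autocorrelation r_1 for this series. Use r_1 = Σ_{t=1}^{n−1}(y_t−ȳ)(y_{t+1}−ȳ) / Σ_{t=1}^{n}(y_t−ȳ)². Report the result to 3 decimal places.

Mean ȳ = (42.1 + 46.3 + 30.7 + 29.5 + 44.2 + 39.1 + 33.0)/7 = 37.8429
Deviations from mean: 4.2571, 8.4571, -7.1429, -8.3429, 6.3571, 1.2571, -4.8429
Numerator Σ_{t=1}^{6}(y_t−ȳ)(y_{t+1}−ȳ) = -15.9461
Denominator Σ(y_t−ȳ)² = 275.7171
r_1 = -15.9461 / 275.7171 = -0.058

-0.058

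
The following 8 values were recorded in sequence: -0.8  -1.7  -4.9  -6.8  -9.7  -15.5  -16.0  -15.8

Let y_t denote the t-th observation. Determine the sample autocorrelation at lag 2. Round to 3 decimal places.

Mean ȳ = (-0.8 − 1.7 − 4.9 − 6.8 − 9.7 − 15.5 − 16.0 − 15.8)/8 = -8.9000
Deviations from mean: 8.1000, 7.2000, 4.0000, 2.1000, -0.8000, -6.6000, -7.1000, -6.9000
Σ(y_t−ȳ)(y_{t+2}−ȳ) = (32.4000) + (15.1200) + (-3.2000) + (-13.8600) + (5.6800) + (45.5400) = 81.6800
Denominator Σ(y_t−ȳ)² = 280.0800
r_2 = 81.6800 / 280.0800 = 0.292

0.292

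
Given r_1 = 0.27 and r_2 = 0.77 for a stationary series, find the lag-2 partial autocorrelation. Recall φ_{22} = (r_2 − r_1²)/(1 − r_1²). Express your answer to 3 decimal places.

0.752

φ_{22} = (r_2 − r_1²) / (1 − r_1²)
r_1² = (0.27)² = 0.0729
Numerator = 0.77 − 0.0729 = 0.6971; denominator = 1 − 0.0729 = 0.9271
φ_{22} = 0.6971 / 0.9271 = 0.752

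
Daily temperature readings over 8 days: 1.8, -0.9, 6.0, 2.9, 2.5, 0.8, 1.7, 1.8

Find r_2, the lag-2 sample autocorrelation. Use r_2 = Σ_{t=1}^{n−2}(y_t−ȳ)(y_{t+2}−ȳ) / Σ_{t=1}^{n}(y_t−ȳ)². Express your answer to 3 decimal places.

Mean ȳ = (1.8 − 0.9 + 6.0 + 2.9 + 2.5 + 0.8 + 1.7 + 1.8)/8 = 2.0750
Deviations from mean: -0.2750, -2.9750, 3.9250, 0.8250, 0.4250, -1.2750, -0.3750, -0.2750
Numerator Σ_{t=1}^{6}(y_t−ȳ)(y_{t+2}−ȳ) = -2.7263
Denominator Σ(y_t−ȳ)² = 27.0350
r_2 = -2.7263 / 27.0350 = -0.101

-0.101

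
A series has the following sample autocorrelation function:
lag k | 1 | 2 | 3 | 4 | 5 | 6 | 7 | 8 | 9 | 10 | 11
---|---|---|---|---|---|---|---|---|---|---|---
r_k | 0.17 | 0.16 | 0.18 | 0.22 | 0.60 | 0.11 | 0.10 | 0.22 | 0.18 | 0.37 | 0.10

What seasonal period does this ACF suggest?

5

The largest autocorrelation is r_5 = 0.60, with a weaker echo at lag 10 (0.37); the remaining lags stay at or below 0.22.
The dominant spike at lag 5 indicates a seasonal period of 5.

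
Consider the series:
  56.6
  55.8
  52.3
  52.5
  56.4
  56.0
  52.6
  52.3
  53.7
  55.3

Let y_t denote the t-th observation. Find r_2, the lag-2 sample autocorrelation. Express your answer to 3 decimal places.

Mean ȳ = (56.6 + 55.8 + 52.3 + 52.5 + 56.4 + 56.0 + 52.6 + 52.3 + 53.7 + 55.3)/10 = 54.3500
Numerator Σ_{t=1}^{8}(y_t−ȳ)(y_{t+2}−ȳ) = -22.3300
Denominator Σ(y_t−ȳ)² = 30.3050
r_2 = -22.3300 / 30.3050 = -0.737

-0.737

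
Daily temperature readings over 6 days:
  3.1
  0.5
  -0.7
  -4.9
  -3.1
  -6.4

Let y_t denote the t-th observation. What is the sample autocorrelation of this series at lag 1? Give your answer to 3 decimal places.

Mean ȳ = (3.1 + 0.5 − 0.7 − 4.9 − 3.1 − 6.4)/6 = -1.9167
Deviations from mean: 5.0167, 2.4167, 1.2167, -2.9833, -1.1833, -4.4833
Σ(y_t−ȳ)(y_{t+1}−ȳ) = (12.1236) + (2.9403) + (-3.6297) + (3.5303) + (5.3053) = 20.2697
Denominator Σ(y_t−ȳ)² = 62.8883
r_1 = 20.2697 / 62.8883 = 0.322

0.322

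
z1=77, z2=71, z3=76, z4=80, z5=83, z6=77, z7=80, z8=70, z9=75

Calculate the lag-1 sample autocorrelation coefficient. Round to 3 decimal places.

0.091

Mean z̄ = (77 + 71 + 76 + 80 + 83 + 77 + 80 + 70 + 75)/9 = 76.5556
Numerator Σ_{t=1}^{8}(z_t−z̄)(z_{t+1}−z̄) = 12.9136
Denominator Σ(z_t−z̄)² = 142.2222
r_1 = 12.9136 / 142.2222 = 0.091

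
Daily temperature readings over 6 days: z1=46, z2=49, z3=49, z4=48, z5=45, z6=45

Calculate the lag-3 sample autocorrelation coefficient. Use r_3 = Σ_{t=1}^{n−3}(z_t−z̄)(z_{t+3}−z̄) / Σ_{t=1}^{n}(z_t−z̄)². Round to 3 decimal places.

Mean z̄ = (46 + 49 + 49 + 48 + 45 + 45)/6 = 47.0000
Deviations from mean: -1.0000, 2.0000, 2.0000, 1.0000, -2.0000, -2.0000
Σ(z_t−z̄)(z_{t+3}−z̄) = (-1.0000) + (-4.0000) + (-4.0000) = -9.0000
Denominator Σ(z_t−z̄)² = 18.0000
r_3 = -9.0000 / 18.0000 = -0.500

-0.500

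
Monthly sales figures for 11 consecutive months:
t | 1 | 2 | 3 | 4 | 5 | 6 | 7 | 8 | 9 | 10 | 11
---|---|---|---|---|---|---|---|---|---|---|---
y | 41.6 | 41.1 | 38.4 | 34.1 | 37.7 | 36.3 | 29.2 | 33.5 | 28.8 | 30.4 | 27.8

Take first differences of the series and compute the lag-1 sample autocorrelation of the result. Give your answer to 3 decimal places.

-0.628

First differences Δy: -0.5, -2.7, -4.3, 3.6, -1.4, -7.1, 4.3, -4.7, 1.6, -2.6
Mean of differences = -1.3800
Numerator Σ(Δy_t−Δȳ)(Δy_{t+1}−Δȳ) = -76.7104
Denominator Σ(Δy_t−Δȳ)² = 122.2160
r_1(Δy) = -76.7104 / 122.2160 = -0.628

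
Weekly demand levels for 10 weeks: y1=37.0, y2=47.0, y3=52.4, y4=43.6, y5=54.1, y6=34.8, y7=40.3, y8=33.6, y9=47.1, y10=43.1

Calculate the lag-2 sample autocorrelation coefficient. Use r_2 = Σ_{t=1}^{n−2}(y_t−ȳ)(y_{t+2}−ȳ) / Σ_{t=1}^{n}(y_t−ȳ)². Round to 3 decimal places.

Mean ȳ = (37.0 + 47.0 + 52.4 + 43.6 + 54.1 + 34.8 + 40.3 + 33.6 + 47.1 + 43.1)/10 = 43.3000
Numerator Σ_{t=1}^{8}(y_t−ȳ)(y_{t+2}−ȳ) = 80.1000
Denominator Σ(y_t−ȳ)² = 442.7400
r_2 = 80.1000 / 442.7400 = 0.181

0.181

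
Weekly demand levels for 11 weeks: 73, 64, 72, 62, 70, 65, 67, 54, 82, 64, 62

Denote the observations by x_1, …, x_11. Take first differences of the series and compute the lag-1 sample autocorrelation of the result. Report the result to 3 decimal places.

First differences Δx: -9, 8, -10, 8, -5, 2, -13, 28, -18, -2
Mean of differences = -1.1000
Numerator Σ(Δx_t−Δx̄)(Δx_{t+1}−Δx̄) = -1141.2100
Denominator Σ(Δx_t−Δx̄)² = 1606.9000
r_1(Δx) = -1141.2100 / 1606.9000 = -0.710

-0.710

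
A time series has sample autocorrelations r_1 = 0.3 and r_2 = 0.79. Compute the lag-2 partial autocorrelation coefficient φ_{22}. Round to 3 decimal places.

0.769

φ_{22} = (r_2 − r_1²) / (1 − r_1²)
r_1² = (0.3)² = 0.09
Numerator = 0.79 − 0.0900 = 0.7000; denominator = 1 − 0.0900 = 0.9100
φ_{22} = 0.7000 / 0.9100 = 0.769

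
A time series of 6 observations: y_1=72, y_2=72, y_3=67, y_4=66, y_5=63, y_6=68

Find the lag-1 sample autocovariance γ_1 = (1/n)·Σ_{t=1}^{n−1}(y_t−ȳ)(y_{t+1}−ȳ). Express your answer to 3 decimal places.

4.000

Mean ȳ = (72 + 72 + 67 + 66 + 63 + 68)/6 = 68.0000
Deviations: 4.0000, 4.0000, -1.0000, -2.0000, -5.0000, 0.0000
Σ_{t=1}^{5}(y_t−ȳ)(y_{t+1}−ȳ) = 24.0000
γ_1 = 24.0000 / 6 = 4.000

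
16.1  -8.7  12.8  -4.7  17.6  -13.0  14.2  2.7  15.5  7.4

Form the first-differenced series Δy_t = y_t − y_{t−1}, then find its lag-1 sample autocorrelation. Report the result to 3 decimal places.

First differences Δy: -24.8, 21.5, -17.5, 22.3, -30.6, 27.2, -11.5, 12.8, -8.1
Mean of differences = -0.9667
Numerator Σ(Δy_t−Δȳ)(Δy_{t+1}−Δȳ) = -3355.6211
Denominator Σ(Δy_t−Δȳ)² = 3910.3200
r_1(Δy) = -3355.6211 / 3910.3200 = -0.858

-0.858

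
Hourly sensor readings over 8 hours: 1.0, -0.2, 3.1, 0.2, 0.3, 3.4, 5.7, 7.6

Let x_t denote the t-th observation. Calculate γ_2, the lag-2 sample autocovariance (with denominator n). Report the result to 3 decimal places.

-0.019

Mean x̄ = (1.0 − 0.2 + 3.1 + 0.2 + 0.3 + 3.4 + 5.7 + 7.6)/8 = 2.6375
Deviations: -1.6375, -2.8375, 0.4625, -2.4375, -2.3375, 0.7625, 3.0625, 4.9625
Σ_{t=1}^{6}(x_t−x̄)(x_{t+2}−x̄) = -0.1553
γ_2 = -0.1553 / 8 = -0.019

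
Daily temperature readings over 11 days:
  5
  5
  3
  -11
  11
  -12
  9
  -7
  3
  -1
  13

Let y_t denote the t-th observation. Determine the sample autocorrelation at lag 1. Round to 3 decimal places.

Mean ȳ = (5 + 5 + 3 − 11 + 11 − 12 + 9 − 7 + 3 − 1 + 13)/11 = 1.6364
Numerator Σ_{t=1}^{10}(y_t−ȳ)(y_{t+1}−ȳ) = -456.6777
Denominator Σ(y_t−ȳ)² = 724.5455
r_1 = -456.6777 / 724.5455 = -0.630

-0.630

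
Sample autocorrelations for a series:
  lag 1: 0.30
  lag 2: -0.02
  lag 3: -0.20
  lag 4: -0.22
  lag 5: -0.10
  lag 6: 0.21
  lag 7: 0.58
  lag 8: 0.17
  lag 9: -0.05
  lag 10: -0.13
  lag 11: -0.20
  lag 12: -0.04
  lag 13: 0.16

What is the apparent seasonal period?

The largest autocorrelation is r_7 = 0.58; the remaining lags stay at or below 0.30.
The dominant spike at lag 7 indicates a seasonal period of 7.

7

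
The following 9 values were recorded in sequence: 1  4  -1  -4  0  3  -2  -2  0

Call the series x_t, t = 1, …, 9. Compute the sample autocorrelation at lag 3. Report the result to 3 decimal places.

0.017

Mean x̄ = (1 + 4 − 1 − 4 + 0 + 3 − 2 − 2 + 0)/9 = -0.1111
Σ(x_t−x̄)(x_{t+3}−x̄) = (-4.3210) + (0.4568) + (-2.7654) + (7.3457) + (-0.2099) + (0.3457) = 0.8519
Denominator Σ(x_t−x̄)² = 50.8889
r_3 = 0.8519 / 50.8889 = 0.017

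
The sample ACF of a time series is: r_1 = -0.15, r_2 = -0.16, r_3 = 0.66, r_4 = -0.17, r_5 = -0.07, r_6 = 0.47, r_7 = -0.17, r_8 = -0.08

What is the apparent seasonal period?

The largest autocorrelation is r_3 = 0.66, with a weaker echo at lag 6 (0.47); the remaining lags stay at or below -0.07.
The dominant spike at lag 3 indicates a seasonal period of 3.

3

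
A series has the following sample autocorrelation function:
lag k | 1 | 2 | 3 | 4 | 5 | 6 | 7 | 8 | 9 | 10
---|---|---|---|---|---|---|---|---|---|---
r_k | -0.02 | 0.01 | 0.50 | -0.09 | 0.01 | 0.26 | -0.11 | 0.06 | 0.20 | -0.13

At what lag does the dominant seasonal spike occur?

The largest autocorrelation is r_3 = 0.50, with weaker echoes at lags 6 (0.26) and 9 (0.20); the remaining lags stay at or below 0.06.
The dominant spike at lag 3 indicates a seasonal period of 3.

3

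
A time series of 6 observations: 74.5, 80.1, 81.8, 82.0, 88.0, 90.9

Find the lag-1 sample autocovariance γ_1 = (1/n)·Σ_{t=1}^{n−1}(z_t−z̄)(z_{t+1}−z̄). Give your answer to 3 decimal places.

Mean z̄ = (74.5 + 80.1 + 81.8 + 82.0 + 88.0 + 90.9)/6 = 82.8833
Σ_{t=1}^{5}(z_t−z̄)(z_{t+1}−z̄) = 63.8047
γ_1 = 63.8047 / 6 = 10.634

10.634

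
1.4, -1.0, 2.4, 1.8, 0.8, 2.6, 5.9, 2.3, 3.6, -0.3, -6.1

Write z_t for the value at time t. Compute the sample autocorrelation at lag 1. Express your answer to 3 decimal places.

Mean z̄ = (1.4 − 1.0 + 2.4 + 1.8 + 0.8 + 2.6 + 5.9 + 2.3 + 3.6 − 0.3 − 6.1)/11 = 1.2182
Numerator Σ_{t=1}^{10}(z_t−z̄)(z_{t+1}−z̄) = 18.4469
Denominator Σ(z_t−z̄)² = 93.3964
r_1 = 18.4469 / 93.3964 = 0.198

0.198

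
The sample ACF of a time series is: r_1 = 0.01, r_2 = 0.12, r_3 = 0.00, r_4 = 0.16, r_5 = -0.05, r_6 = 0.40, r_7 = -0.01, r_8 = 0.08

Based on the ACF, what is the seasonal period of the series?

The largest autocorrelation is r_6 = 0.40; the remaining lags stay at or below 0.16.
The dominant spike at lag 6 indicates a seasonal period of 6.

6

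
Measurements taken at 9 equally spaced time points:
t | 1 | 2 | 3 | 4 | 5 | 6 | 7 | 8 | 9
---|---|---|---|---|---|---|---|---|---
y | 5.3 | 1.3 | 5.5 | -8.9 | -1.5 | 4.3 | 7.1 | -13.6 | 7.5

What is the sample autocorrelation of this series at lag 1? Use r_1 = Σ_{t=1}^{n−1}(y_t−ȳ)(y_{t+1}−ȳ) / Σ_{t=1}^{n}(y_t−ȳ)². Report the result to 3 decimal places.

-0.431

Mean ȳ = (5.3 + 1.3 + 5.5 − 8.9 − 1.5 + 4.3 + 7.1 − 13.6 + 7.5)/9 = 0.7778
Numerator Σ_{t=1}^{8}(y_t−ȳ)(y_{t+1}−ȳ) = -192.1338
Denominator Σ(y_t−ȳ)² = 446.1556
r_1 = -192.1338 / 446.1556 = -0.431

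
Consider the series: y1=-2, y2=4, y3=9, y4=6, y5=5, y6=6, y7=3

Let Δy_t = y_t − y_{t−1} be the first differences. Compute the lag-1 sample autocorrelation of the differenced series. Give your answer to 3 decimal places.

First differences Δy: 6, 5, -3, -1, 1, -3
Mean of differences = 0.8333
Numerator Σ(Δy_t−Δȳ)(Δy_{t+1}−Δȳ) = 11.6389
Denominator Σ(Δy_t−Δȳ)² = 76.8333
r_1(Δy) = 11.6389 / 76.8333 = 0.151

0.151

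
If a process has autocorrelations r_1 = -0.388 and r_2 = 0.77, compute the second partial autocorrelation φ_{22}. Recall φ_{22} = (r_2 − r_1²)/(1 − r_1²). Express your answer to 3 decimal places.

φ_{22} = (r_2 − r_1²) / (1 − r_1²)
r_1² = (-0.388)² = 0.150544
Numerator = 0.77 − 0.1505 = 0.6195; denominator = 1 − 0.1505 = 0.8495
φ_{22} = 0.6195 / 0.8495 = 0.729

0.729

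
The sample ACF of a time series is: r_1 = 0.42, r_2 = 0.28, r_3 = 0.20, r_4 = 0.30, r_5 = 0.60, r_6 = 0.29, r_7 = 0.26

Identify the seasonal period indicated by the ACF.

The largest autocorrelation is r_5 = 0.60; the remaining lags stay at or below 0.42. The elevated value at lag 1 (0.42), dropping to 0.28 at lag 2, reflects decaying short-term dependence rather than seasonality.
The dominant spike at lag 5 indicates a seasonal period of 5.

5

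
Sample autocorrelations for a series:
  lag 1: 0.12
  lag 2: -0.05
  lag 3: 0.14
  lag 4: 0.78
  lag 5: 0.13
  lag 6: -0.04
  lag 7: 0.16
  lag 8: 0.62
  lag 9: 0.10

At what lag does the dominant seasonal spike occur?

The largest autocorrelation is r_4 = 0.78, with a weaker echo at lag 8 (0.62); the remaining lags stay at or below 0.16.
The dominant spike at lag 4 indicates a seasonal period of 4.

4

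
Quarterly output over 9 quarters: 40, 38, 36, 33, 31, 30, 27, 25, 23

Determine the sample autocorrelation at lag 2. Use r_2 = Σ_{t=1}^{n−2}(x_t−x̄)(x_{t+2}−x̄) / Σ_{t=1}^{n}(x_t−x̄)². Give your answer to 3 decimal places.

Mean x̄ = (40 + 38 + 36 + 33 + 31 + 30 + 27 + 25 + 23)/9 = 31.4444
Σ(x_t−x̄)(x_{t+2}−x̄) = (38.9753) + (10.1975) + (-2.0247) + (-2.2469) + (1.9753) + (9.3086) + (37.5309) = 93.7160
Denominator Σ(x_t−x̄)² = 274.2222
r_2 = 93.7160 / 274.2222 = 0.342

0.342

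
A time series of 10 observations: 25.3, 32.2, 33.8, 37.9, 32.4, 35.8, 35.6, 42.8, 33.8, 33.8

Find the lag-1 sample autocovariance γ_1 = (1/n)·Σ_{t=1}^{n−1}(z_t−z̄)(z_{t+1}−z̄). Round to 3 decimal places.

1.706

Mean z̄ = (25.3 + 32.2 + 33.8 + 37.9 + 32.4 + 35.8 + 35.6 + 42.8 + 33.8 + 33.8)/10 = 34.3400
Σ_{t=1}^{9}(z_t−z̄)(z_{t+1}−z̄) = 17.0624
γ_1 = 17.0624 / 10 = 1.706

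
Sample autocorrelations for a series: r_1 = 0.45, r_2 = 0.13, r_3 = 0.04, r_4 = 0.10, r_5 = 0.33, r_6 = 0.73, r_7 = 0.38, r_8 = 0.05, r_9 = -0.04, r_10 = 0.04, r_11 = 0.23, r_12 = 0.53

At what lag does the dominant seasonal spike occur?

The largest autocorrelation is r_6 = 0.73, with a weaker echo at lag 12 (0.53); the remaining lags stay at or below 0.45. The elevated value at lag 1 (0.45), dropping to 0.13 at lag 2, reflects decaying short-term dependence rather than seasonality.
The dominant spike at lag 6 indicates a seasonal period of 6.

6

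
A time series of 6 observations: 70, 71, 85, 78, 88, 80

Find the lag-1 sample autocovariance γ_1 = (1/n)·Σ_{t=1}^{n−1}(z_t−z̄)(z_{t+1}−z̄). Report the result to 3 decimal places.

Mean z̄ = (70 + 71 + 85 + 78 + 88 + 80)/6 = 78.6667
Σ_{t=1}^{5}(z_t−z̄)(z_{t+1}−z̄) = 19.8889
γ_1 = 19.8889 / 6 = 3.315

3.315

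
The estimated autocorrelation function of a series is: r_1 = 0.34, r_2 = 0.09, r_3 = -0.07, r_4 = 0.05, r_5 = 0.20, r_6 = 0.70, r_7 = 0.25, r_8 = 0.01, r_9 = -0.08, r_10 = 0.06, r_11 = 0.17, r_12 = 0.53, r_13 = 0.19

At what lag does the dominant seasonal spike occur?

6

The largest autocorrelation is r_6 = 0.70, with a weaker echo at lag 12 (0.53); the remaining lags stay at or below 0.34. The elevated value at lag 1 (0.34), dropping to 0.09 at lag 2, reflects decaying short-term dependence rather than seasonality.
The dominant spike at lag 6 indicates a seasonal period of 6.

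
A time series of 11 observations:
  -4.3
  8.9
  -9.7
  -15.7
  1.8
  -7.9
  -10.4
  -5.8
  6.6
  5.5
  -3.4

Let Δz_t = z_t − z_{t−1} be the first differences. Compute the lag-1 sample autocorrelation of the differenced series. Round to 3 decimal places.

First differences Δz: 13.2, -18.6, -6.0, 17.5, -9.7, -2.5, 4.6, 12.4, -1.1, -8.9
Mean of differences = 0.0900
Numerator Σ(Δz_t−Δz̄)(Δz_{t+1}−Δz̄) = -342.4321
Denominator Σ(Δz_t−Δz̄)² = 1218.0490
r_1(Δz) = -342.4321 / 1218.0490 = -0.281

-0.281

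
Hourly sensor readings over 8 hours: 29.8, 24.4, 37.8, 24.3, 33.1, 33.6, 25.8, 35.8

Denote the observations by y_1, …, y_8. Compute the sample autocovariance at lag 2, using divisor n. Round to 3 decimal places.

4.520

Mean ȳ = (29.8 + 24.4 + 37.8 + 24.3 + 33.1 + 33.6 + 25.8 + 35.8)/8 = 30.5750
Σ_{t=1}^{6}(y_t−ȳ)(y_{t+2}−ȳ) = 36.1588
γ_2 = 36.1588 / 8 = 4.520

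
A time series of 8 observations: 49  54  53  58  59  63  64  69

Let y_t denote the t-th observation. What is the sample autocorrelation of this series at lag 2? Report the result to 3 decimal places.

Mean ȳ = (49 + 54 + 53 + 58 + 59 + 63 + 64 + 69)/8 = 58.6250
Deviations from mean: -9.6250, -4.6250, -5.6250, -0.6250, 0.3750, 4.3750, 5.3750, 10.3750
Σ(y_t−ȳ)(y_{t+2}−ȳ) = (54.1406) + (2.8906) + (-2.1094) + (-2.7344) + (2.0156) + (45.3906) = 99.5938
Denominator Σ(y_t−ȳ)² = 301.8750
r_2 = 99.5938 / 301.8750 = 0.330

0.330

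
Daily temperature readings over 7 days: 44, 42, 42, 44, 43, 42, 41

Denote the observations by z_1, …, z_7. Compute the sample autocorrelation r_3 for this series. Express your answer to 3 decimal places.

-0.016

Mean z̄ = (44 + 42 + 42 + 44 + 43 + 42 + 41)/7 = 42.5714
Deviations from mean: 1.4286, -0.5714, -0.5714, 1.4286, 0.4286, -0.5714, -1.5714
Σ(z_t−z̄)(z_{t+3}−z̄) = (2.0408) + (-0.2449) + (0.3265) + (-2.2449) = -0.1224
Denominator Σ(z_t−z̄)² = 7.7143
r_3 = -0.1224 / 7.7143 = -0.016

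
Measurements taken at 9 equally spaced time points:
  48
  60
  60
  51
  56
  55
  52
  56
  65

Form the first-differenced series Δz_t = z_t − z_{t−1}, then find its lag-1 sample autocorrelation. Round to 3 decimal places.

-0.059

First differences Δz: 12, 0, -9, 5, -1, -3, 4, 9
Mean of differences = 2.1250
Numerator Σ(Δz_t−Δz̄)(Δz_{t+1}−Δz̄) = -19.0156
Denominator Σ(Δz_t−Δz̄)² = 320.8750
r_1(Δz) = -19.0156 / 320.8750 = -0.059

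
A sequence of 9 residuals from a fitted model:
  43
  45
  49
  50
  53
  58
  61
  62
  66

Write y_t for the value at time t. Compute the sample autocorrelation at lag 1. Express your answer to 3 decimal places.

0.665

Mean ȳ = (43 + 45 + 49 + 50 + 53 + 58 + 61 + 62 + 66)/9 = 54.1111
Numerator Σ_{t=1}^{8}(y_t−ȳ)(y_{t+1}−ȳ) = 343.9877
Denominator Σ(y_t−ȳ)² = 516.8889
r_1 = 343.9877 / 516.8889 = 0.665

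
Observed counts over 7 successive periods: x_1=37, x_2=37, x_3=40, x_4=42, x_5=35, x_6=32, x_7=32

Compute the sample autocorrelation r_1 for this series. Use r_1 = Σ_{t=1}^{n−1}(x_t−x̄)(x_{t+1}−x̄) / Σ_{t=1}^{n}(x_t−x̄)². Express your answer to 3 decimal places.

Mean x̄ = (37 + 37 + 40 + 42 + 35 + 32 + 32)/7 = 36.4286
Deviations from mean: 0.5714, 0.5714, 3.5714, 5.5714, -1.4286, -4.4286, -4.4286
Σ(x_t−x̄)(x_{t+1}−x̄) = (0.3265) + (2.0408) + (19.8980) + (-7.9592) + (6.3265) + (19.6122) = 40.2449
Denominator Σ(x_t−x̄)² = 85.7143
r_1 = 40.2449 / 85.7143 = 0.470

0.470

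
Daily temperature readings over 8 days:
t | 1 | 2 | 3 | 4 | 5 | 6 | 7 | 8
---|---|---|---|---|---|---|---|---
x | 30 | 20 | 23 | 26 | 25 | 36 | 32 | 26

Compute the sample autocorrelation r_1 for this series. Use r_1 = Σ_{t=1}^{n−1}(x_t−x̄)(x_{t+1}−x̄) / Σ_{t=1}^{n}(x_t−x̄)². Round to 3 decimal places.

Mean x̄ = (30 + 20 + 23 + 26 + 25 + 36 + 32 + 26)/8 = 27.2500
Deviations from mean: 2.7500, -7.2500, -4.2500, -1.2500, -2.2500, 8.7500, 4.7500, -1.2500
Σ(x_t−x̄)(x_{t+1}−x̄) = (-19.9375) + (30.8125) + (5.3125) + (2.8125) + (-19.6875) + (41.5625) + (-5.9375) = 34.9375
Denominator Σ(x_t−x̄)² = 185.5000
r_1 = 34.9375 / 185.5000 = 0.188

0.188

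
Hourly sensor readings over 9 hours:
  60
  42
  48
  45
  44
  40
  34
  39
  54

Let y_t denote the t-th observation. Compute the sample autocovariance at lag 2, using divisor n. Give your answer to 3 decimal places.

Mean ȳ = (60 + 42 + 48 + 45 + 44 + 40 + 34 + 39 + 54)/9 = 45.1111
Σ_{t=1}^{7}(y_t−ȳ)(y_{t+2}−ȳ) = -14.4691
γ_2 = -14.4691 / 9 = -1.608

-1.608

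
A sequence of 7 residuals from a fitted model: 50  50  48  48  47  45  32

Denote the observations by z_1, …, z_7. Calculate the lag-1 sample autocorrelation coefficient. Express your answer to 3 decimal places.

Mean z̄ = (50 + 50 + 48 + 48 + 47 + 45 + 32)/7 = 45.7143
Deviations from mean: 4.2857, 4.2857, 2.2857, 2.2857, 1.2857, -0.7143, -13.7143
Σ(z_t−z̄)(z_{t+1}−z̄) = (18.3673) + (9.7959) + (5.2245) + (2.9388) + (-0.9184) + (9.7959) = 45.2041
Denominator Σ(z_t−z̄)² = 237.4286
r_1 = 45.2041 / 237.4286 = 0.190

0.190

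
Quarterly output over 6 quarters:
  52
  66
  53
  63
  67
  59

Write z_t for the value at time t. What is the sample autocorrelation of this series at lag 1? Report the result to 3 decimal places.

-0.466

Mean z̄ = (52 + 66 + 53 + 63 + 67 + 59)/6 = 60.0000
Deviations from mean: -8.0000, 6.0000, -7.0000, 3.0000, 7.0000, -1.0000
Σ(z_t−z̄)(z_{t+1}−z̄) = (-48.0000) + (-42.0000) + (-21.0000) + (21.0000) + (-7.0000) = -97.0000
Denominator Σ(z_t−z̄)² = 208.0000
r_1 = -97.0000 / 208.0000 = -0.466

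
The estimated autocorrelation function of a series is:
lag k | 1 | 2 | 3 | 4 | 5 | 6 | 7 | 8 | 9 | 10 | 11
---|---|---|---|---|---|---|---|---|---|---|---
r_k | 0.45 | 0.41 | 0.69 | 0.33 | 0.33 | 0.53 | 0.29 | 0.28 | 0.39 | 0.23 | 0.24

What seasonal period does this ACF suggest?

The largest autocorrelation is r_3 = 0.69, with a weaker echo at lag 6 (0.53); the remaining lags stay at or below 0.45. The elevated value at lag 1 (0.45), dropping to 0.41 at lag 2, reflects decaying short-term dependence rather than seasonality.
The dominant spike at lag 3 indicates a seasonal period of 3.

3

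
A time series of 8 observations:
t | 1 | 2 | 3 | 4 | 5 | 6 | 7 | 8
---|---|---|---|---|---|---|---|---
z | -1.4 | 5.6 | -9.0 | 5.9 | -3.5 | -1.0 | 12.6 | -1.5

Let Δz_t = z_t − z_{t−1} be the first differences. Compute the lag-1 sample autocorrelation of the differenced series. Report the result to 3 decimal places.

-0.666

First differences Δz: 7.0, -14.6, 14.9, -9.4, 2.5, 13.6, -14.1
Mean of differences = -0.0143
Numerator Σ(Δz_t−Δz̄)(Δz_{t+1}−Δz̄) = -640.9602
Denominator Σ(Δz_t−Δz̄)² = 962.5486
r_1(Δz) = -640.9602 / 962.5486 = -0.666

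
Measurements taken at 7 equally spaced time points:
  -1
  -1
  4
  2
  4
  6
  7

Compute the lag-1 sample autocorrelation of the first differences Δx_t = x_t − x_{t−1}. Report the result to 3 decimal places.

-0.699

First differences Δx: 0, 5, -2, 2, 2, 1
Mean of differences = 1.3333
Numerator Σ(Δx_t−Δx̄)(Δx_{t+1}−Δx̄) = -19.1111
Denominator Σ(Δx_t−Δx̄)² = 27.3333
r_1(Δx) = -19.1111 / 27.3333 = -0.699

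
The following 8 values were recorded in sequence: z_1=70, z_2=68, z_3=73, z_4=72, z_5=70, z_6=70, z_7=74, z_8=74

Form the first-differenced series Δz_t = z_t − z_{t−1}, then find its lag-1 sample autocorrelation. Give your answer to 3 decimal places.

First differences Δz: -2, 5, -1, -2, 0, 4, 0
Mean of differences = 0.5714
Numerator Σ(Δz_t−Δz̄)(Δz_{t+1}−Δz̄) = -16.7551
Denominator Σ(Δz_t−Δz̄)² = 47.7143
r_1(Δz) = -16.7551 / 47.7143 = -0.351

-0.351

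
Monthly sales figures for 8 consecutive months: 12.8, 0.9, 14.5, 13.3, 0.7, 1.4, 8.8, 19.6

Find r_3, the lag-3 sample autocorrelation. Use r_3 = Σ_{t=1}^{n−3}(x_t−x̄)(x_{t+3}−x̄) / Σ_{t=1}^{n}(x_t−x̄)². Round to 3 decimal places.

-0.128

Mean x̄ = (12.8 + 0.9 + 14.5 + 13.3 + 0.7 + 1.4 + 8.8 + 19.6)/8 = 9.0000
Numerator Σ_{t=1}^{5}(x_t−x̄)(x_{t+3}−x̄) = -47.0700
Denominator Σ(x_t−x̄)² = 367.8400
r_3 = -47.0700 / 367.8400 = -0.128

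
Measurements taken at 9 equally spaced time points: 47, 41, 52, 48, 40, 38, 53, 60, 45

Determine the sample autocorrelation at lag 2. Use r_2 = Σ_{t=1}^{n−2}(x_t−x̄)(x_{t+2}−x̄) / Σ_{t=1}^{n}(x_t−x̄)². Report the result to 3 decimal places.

Mean x̄ = (47 + 41 + 52 + 48 + 40 + 38 + 53 + 60 + 45)/9 = 47.1111
Σ(x_t−x̄)(x_{t+2}−x̄) = (-0.5432) + (-5.4321) + (-34.7654) + (-8.0988) + (-41.8765) + (-117.4321) + (-12.4321) = -220.5802
Denominator Σ(x_t−x̄)² = 400.8889
r_2 = -220.5802 / 400.8889 = -0.550

-0.550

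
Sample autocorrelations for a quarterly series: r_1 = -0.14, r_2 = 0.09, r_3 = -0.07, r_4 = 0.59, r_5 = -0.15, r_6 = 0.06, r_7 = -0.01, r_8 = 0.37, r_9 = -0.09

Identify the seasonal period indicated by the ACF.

The largest autocorrelation is r_4 = 0.59, with a weaker echo at lag 8 (0.37); the remaining lags stay at or below 0.09.
The dominant spike at lag 4 indicates a seasonal period of 4.

4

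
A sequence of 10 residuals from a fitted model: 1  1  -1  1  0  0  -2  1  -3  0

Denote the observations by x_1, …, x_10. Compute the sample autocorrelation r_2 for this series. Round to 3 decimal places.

0.325

Mean x̄ = (1 + 1 − 1 + 1 + 0 + 0 − 2 + 1 − 3 + 0)/10 = -0.2000
Numerator Σ_{t=1}^{8}(x_t−x̄)(x_{t+2}−x̄) = 5.7200
Denominator Σ(x_t−x̄)² = 17.6000
r_2 = 5.7200 / 17.6000 = 0.325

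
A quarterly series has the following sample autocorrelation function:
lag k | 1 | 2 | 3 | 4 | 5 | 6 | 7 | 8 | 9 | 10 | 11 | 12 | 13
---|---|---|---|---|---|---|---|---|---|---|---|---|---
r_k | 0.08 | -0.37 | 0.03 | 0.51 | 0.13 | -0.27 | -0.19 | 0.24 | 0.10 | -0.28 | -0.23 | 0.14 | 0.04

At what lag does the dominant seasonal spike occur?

4

The largest autocorrelation is r_4 = 0.51, with a weaker echo at lag 8 (0.24); the remaining lags stay at or below 0.14.
The dominant spike at lag 4 indicates a seasonal period of 4.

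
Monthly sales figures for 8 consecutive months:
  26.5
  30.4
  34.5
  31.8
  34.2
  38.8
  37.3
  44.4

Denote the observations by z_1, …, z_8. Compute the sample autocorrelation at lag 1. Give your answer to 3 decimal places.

0.340

Mean z̄ = (26.5 + 30.4 + 34.5 + 31.8 + 34.2 + 38.8 + 37.3 + 44.4)/8 = 34.7375
Deviations from mean: -8.2375, -4.3375, -0.2375, -2.9375, -0.5375, 4.0625, 2.5625, 9.6625
Σ(z_t−z̄)(z_{t+1}−z̄) = (35.7302) + (1.0302) + (0.6977) + (1.5789) + (-2.1836) + (10.4102) + (24.7602) = 72.0236
Denominator Σ(z_t−z̄)² = 212.0788
r_1 = 72.0236 / 212.0788 = 0.340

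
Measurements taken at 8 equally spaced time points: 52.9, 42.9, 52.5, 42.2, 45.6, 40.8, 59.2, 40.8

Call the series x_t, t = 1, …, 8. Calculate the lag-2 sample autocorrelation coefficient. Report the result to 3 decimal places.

0.290

Mean x̄ = (52.9 + 42.9 + 52.5 + 42.2 + 45.6 + 40.8 + 59.2 + 40.8)/8 = 47.1125
Deviations from mean: 5.7875, -4.2125, 5.3875, -4.9125, -1.5125, -6.3125, 12.0875, -6.3125
Σ(x_t−x̄)(x_{t+2}−x̄) = (31.1802) + (20.6939) + (-8.1486) + (31.0102) + (-18.2823) + (39.8477) = 96.3009
Denominator Σ(x_t−x̄)² = 332.4888
r_2 = 96.3009 / 332.4888 = 0.290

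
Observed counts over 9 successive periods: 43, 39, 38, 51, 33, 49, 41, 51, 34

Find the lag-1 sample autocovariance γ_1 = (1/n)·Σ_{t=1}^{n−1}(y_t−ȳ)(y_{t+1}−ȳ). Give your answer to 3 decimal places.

Mean ȳ = (43 + 39 + 38 + 51 + 33 + 49 + 41 + 51 + 34)/9 = 42.1111
Σ_{t=1}^{8}(y_t−ȳ)(y_{t+1}−ȳ) = -259.9012
γ_1 = -259.9012 / 9 = -28.878

-28.878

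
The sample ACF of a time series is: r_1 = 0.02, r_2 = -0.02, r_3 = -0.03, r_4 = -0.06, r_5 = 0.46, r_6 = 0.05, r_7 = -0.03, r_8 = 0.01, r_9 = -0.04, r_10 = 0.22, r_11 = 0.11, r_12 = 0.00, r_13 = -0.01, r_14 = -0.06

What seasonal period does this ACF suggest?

5

The largest autocorrelation is r_5 = 0.46, with a weaker echo at lag 10 (0.22); the remaining lags stay at or below 0.11.
The dominant spike at lag 5 indicates a seasonal period of 5.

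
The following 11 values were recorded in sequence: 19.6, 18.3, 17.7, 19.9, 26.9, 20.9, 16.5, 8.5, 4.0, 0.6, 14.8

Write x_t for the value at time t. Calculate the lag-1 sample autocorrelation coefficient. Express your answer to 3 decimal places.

0.650

Mean x̄ = (19.6 + 18.3 + 17.7 + 19.9 + 26.9 + 20.9 + 16.5 + 8.5 + 4.0 + 0.6 + 14.8)/11 = 15.2455
Numerator Σ_{t=1}^{10}(x_t−x̄)(x_{t+1}−x̄) = 398.0770
Denominator Σ(x_t−x̄)² = 612.0073
r_1 = 398.0770 / 612.0073 = 0.650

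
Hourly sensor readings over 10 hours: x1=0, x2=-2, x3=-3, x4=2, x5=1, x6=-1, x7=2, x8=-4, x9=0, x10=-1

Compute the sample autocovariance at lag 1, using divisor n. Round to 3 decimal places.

Mean x̄ = (0 − 2 − 3 + 2 + 1 − 1 + 2 − 4 + 0 − 1)/10 = -0.6000
Σ_{t=1}^{9}(x_t−x̄)(x_{t+1}−x̄) = -12.3600
γ_1 = -12.3600 / 10 = -1.236

-1.236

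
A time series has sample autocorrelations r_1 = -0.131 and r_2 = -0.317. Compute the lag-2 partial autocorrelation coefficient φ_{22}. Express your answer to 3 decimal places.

-0.340

φ_{22} = (r_2 − r_1²) / (1 − r_1²)
r_1² = (-0.131)² = 0.017161
Numerator = -0.317 − 0.0172 = -0.3342; denominator = 1 − 0.0172 = 0.9828
φ_{22} = -0.3342 / 0.9828 = -0.340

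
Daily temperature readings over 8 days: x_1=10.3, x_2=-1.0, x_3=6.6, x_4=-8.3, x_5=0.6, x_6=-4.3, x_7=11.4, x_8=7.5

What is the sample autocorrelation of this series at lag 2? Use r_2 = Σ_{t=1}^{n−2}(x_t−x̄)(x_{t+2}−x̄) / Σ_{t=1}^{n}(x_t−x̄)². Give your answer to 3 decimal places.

0.249

Mean x̄ = (10.3 − 1.0 + 6.6 − 8.3 + 0.6 − 4.3 + 11.4 + 7.5)/8 = 2.8500
Deviations from mean: 7.4500, -3.8500, 3.7500, -11.1500, -2.2500, -7.1500, 8.5500, 4.6500
Numerator Σ_{t=1}^{6}(x_t−x̄)(x_{t+2}−x̄) = 89.6650
Denominator Σ(x_t−x̄)² = 359.6200
r_2 = 89.6650 / 359.6200 = 0.249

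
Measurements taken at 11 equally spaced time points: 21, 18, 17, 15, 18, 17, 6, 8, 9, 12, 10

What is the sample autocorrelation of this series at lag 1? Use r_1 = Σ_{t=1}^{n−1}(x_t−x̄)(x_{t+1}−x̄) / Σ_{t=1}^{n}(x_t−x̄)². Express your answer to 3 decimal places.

Mean x̄ = (21 + 18 + 17 + 15 + 18 + 17 + 6 + 8 + 9 + 12 + 10)/11 = 13.7273
Numerator Σ_{t=1}^{10}(x_t−x̄)(x_{t+1}−x̄) = 129.2893
Denominator Σ(x_t−x̄)² = 244.1818
r_1 = 129.2893 / 244.1818 = 0.529

0.529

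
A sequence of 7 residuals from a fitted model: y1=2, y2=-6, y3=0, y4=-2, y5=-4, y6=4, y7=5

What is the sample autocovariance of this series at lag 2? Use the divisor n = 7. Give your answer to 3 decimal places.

Mean ȳ = (2 − 6 + 0 − 2 − 4 + 4 + 5)/7 = -0.1429
Deviations: 2.1429, -5.8571, 0.1429, -1.8571, -3.8571, 4.1429, 5.1429
Σ_{t=1}^{5}(y_t−ȳ)(y_{t+2}−ȳ) = -16.8980
γ_2 = -16.8980 / 7 = -2.414

-2.414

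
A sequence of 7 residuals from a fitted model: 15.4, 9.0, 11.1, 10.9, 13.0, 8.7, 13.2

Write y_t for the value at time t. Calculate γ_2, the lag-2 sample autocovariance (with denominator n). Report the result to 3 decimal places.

0.498

Mean ȳ = (15.4 + 9.0 + 11.1 + 10.9 + 13.0 + 8.7 + 13.2)/7 = 11.6143
Σ_{t=1}^{5}(y_t−ȳ)(y_{t+2}−ȳ) = 3.4867
γ_2 = 3.4867 / 7 = 0.498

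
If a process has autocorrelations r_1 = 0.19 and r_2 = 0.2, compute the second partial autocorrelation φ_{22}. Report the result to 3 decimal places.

φ_{22} = (r_2 − r_1²) / (1 − r_1²)
r_1² = (0.19)² = 0.0361
Numerator = 0.2 − 0.0361 = 0.1639; denominator = 1 − 0.0361 = 0.9639
φ_{22} = 0.1639 / 0.9639 = 0.170

0.170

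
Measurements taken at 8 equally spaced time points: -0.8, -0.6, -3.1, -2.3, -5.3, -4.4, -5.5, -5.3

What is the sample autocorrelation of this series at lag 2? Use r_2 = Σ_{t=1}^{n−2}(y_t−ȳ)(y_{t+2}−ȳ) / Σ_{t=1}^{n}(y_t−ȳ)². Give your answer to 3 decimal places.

Mean ȳ = (-0.8 − 0.6 − 3.1 − 2.3 − 5.3 − 4.4 − 5.5 − 5.3)/8 = -3.4125
Σ(y_t−ȳ)(y_{t+2}−ȳ) = (0.8164) + (3.1289) + (-0.5898) + (-1.0986) + (3.9402) + (1.8639) = 8.0609
Denominator Σ(y_t−ȳ)² = 28.5288
r_2 = 8.0609 / 28.5288 = 0.283

0.283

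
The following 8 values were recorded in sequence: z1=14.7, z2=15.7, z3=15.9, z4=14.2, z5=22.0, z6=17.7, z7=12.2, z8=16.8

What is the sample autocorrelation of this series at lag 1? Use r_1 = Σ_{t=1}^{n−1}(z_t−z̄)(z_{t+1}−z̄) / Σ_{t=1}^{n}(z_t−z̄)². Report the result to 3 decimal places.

-0.166

Mean z̄ = (14.7 + 15.7 + 15.9 + 14.2 + 22.0 + 17.7 + 12.2 + 16.8)/8 = 16.1500
Σ(z_t−z̄)(z_{t+1}−z̄) = (0.6525) + (0.1125) + (0.4875) + (-11.4075) + (9.0675) + (-6.1225) + (-2.5675) = -9.7775
Denominator Σ(z_t−z̄)² = 58.8200
r_1 = -9.7775 / 58.8200 = -0.166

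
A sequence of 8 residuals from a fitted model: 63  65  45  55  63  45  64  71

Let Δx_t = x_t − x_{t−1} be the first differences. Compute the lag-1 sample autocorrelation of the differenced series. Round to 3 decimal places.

First differences Δx: 2, -20, 10, 8, -18, 19, 7
Mean of differences = 1.1429
Numerator Σ(Δx_t−Δx̄)(Δx_{t+1}−Δx̄) = -513.1633
Denominator Σ(Δx_t−Δx̄)² = 1292.8571
r_1(Δx) = -513.1633 / 1292.8571 = -0.397

-0.397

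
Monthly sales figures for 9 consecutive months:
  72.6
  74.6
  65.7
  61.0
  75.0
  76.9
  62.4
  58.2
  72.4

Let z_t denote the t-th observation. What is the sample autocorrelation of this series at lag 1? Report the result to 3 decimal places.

Mean z̄ = (72.6 + 74.6 + 65.7 + 61.0 + 75.0 + 76.9 + 62.4 + 58.2 + 72.4)/9 = 68.7556
Numerator Σ_{t=1}^{8}(z_t−z̄)(z_{t+1}−z̄) = 7.5914
Denominator Σ(z_t−z̄)² = 388.8422
r_1 = 7.5914 / 388.8422 = 0.020

0.020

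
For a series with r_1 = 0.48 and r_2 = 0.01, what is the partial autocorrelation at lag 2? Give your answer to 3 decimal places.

φ_{22} = (r_2 − r_1²) / (1 − r_1²)
r_1² = (0.48)² = 0.2304
Numerator = 0.01 − 0.2304 = -0.2204; denominator = 1 − 0.2304 = 0.7696
φ_{22} = -0.2204 / 0.7696 = -0.286

-0.286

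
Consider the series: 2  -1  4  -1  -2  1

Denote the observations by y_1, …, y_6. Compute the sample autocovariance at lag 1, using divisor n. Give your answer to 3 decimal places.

Mean ȳ = (2 − 1 + 4 − 1 − 2 + 1)/6 = 0.5000
Deviations: 1.5000, -1.5000, 3.5000, -1.5000, -2.5000, 0.5000
Σ_{t=1}^{5}(y_t−ȳ)(y_{t+1}−ȳ) = -10.2500
γ_1 = -10.2500 / 6 = -1.708

-1.708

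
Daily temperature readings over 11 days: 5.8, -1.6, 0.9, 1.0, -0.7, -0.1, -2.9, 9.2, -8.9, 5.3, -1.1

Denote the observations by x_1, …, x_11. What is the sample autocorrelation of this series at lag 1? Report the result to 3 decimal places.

-0.736

Mean x̄ = (5.8 − 1.6 + 0.9 + 1.0 − 0.7 − 0.1 − 2.9 + 9.2 − 8.9 + 5.3 − 1.1)/11 = 0.6273
Numerator Σ_{t=1}^{10}(x_t−x̄)(x_{t+1}−x̄) = -173.4935
Denominator Σ(x_t−x̄)² = 235.7418
r_1 = -173.4935 / 235.7418 = -0.736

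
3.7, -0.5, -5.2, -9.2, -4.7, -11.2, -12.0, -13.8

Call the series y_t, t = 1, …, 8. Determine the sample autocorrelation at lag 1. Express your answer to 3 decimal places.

0.457

Mean ȳ = (3.7 − 0.5 − 5.2 − 9.2 − 4.7 − 11.2 − 12.0 − 13.8)/8 = -6.6125
Σ(y_t−ȳ)(y_{t+1}−ȳ) = (63.0352) + (8.6339) + (-3.6548) + (-4.9486) + (-8.7736) + (24.7152) + (38.7227) = 117.7298
Denominator Σ(y_t−ȳ)² = 257.7888
r_1 = 117.7298 / 257.7888 = 0.457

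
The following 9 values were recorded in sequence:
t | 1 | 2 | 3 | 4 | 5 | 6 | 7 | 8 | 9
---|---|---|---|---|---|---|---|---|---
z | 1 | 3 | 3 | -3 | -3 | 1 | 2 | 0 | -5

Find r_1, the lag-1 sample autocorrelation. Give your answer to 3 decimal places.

0.169

Mean z̄ = (1 + 3 + 3 − 3 − 3 + 1 + 2 + 0 − 5)/9 = -0.1111
Numerator Σ_{t=1}^{8}(z_t−z̄)(z_{t+1}−z̄) = 11.3210
Denominator Σ(z_t−z̄)² = 66.8889
r_1 = 11.3210 / 66.8889 = 0.169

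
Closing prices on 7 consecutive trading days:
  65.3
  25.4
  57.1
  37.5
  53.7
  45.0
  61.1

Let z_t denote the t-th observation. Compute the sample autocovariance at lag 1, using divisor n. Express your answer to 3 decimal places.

-111.777

Mean z̄ = (65.3 + 25.4 + 57.1 + 37.5 + 53.7 + 45.0 + 61.1)/7 = 49.3000
Σ_{t=1}^{6}(z_t−z̄)(z_{t+1}−z̄) = -782.4400
γ_1 = -782.4400 / 7 = -111.777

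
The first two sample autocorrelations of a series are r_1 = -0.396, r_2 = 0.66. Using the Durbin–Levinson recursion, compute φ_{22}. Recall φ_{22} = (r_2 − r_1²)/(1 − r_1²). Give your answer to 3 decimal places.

0.597

φ_{22} = (r_2 − r_1²) / (1 − r_1²)
r_1² = (-0.396)² = 0.156816
Numerator = 0.66 − 0.1568 = 0.5032; denominator = 1 − 0.1568 = 0.8432
φ_{22} = 0.5032 / 0.8432 = 0.597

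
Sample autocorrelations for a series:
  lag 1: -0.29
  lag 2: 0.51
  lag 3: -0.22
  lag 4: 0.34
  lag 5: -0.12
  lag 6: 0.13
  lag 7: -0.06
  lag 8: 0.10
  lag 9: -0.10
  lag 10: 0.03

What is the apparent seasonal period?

2

The largest autocorrelation is r_2 = 0.51, with a weaker echo at lag 4 (0.34); the remaining lags stay at or below 0.13.
The dominant spike at lag 2 indicates a seasonal period of 2.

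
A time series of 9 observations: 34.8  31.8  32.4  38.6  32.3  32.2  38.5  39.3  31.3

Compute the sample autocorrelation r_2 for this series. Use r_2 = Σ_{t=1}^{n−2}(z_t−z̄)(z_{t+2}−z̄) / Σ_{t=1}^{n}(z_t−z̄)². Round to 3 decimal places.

Mean z̄ = (34.8 + 31.8 + 32.4 + 38.6 + 32.3 + 32.2 + 38.5 + 39.3 + 31.3)/9 = 34.5778
Σ(z_t−z̄)(z_{t+2}−z̄) = (-0.4840) + (-11.1728) + (4.9605) + (-9.5640) + (-8.9340) + (-11.2284) + (-12.8562) = -49.2788
Denominator Σ(z_t−z̄)² = 87.9556
r_2 = -49.2788 / 87.9556 = -0.560

-0.560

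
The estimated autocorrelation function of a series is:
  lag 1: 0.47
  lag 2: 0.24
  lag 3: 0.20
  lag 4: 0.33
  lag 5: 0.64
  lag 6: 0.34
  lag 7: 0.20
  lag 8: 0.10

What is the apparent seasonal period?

The largest autocorrelation is r_5 = 0.64; the remaining lags stay at or below 0.47. The elevated value at lag 1 (0.47), dropping to 0.24 at lag 2, reflects decaying short-term dependence rather than seasonality.
The dominant spike at lag 5 indicates a seasonal period of 5.

5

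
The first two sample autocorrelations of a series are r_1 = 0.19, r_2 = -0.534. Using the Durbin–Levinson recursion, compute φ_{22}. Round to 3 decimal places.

-0.591

φ_{22} = (r_2 − r_1²) / (1 − r_1²)
r_1² = (0.19)² = 0.0361
Numerator = -0.534 − 0.0361 = -0.5701; denominator = 1 − 0.0361 = 0.9639
φ_{22} = -0.5701 / 0.9639 = -0.591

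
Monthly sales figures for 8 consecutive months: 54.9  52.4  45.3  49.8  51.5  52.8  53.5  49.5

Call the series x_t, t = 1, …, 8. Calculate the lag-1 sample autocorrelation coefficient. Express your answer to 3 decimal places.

0.087

Mean x̄ = (54.9 + 52.4 + 45.3 + 49.8 + 51.5 + 52.8 + 53.5 + 49.5)/8 = 51.2125
Numerator Σ_{t=1}^{7}(x_t−x̄)(x_{t+1}−x̄) = 5.4736
Denominator Σ(x_t−x̄)² = 62.7288
r_1 = 5.4736 / 62.7288 = 0.087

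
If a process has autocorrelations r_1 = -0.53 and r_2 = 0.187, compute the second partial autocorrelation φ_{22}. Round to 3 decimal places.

φ_{22} = (r_2 − r_1²) / (1 − r_1²)
r_1² = (-0.53)² = 0.2809
Numerator = 0.187 − 0.2809 = -0.0939; denominator = 1 − 0.2809 = 0.7191
φ_{22} = -0.0939 / 0.7191 = -0.131

-0.131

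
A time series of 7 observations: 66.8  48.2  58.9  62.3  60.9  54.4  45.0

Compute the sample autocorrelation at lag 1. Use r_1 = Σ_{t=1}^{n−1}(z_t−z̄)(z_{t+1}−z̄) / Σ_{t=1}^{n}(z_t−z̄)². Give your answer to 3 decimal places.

Mean z̄ = (66.8 + 48.2 + 58.9 + 62.3 + 60.9 + 54.4 + 45.0)/7 = 56.6429
Numerator Σ_{t=1}^{6}(z_t−z̄)(z_{t+1}−z̄) = -51.3947
Denominator Σ(z_t−z̄)² = 370.2571
r_1 = -51.3947 / 370.2571 = -0.139

-0.139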